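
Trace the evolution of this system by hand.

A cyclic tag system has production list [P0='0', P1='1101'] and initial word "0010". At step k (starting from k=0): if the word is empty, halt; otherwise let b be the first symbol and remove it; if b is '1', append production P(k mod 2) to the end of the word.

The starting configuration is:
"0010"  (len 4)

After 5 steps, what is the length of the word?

0

0) "0010"  (len 4)
1) "010"  (len 3)
2) "10"  (len 2)
3) "00"  (len 2)
4) "0"  (len 1)
5) (halted — word empty)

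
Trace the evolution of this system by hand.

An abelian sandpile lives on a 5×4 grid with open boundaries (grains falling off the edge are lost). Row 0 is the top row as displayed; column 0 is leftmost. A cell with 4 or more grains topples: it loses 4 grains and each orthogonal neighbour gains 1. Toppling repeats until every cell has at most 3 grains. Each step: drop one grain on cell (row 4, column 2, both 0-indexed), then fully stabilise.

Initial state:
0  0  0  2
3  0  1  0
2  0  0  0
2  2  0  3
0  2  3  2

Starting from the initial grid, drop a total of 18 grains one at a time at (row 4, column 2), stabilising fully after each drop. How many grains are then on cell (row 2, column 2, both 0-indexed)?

t=0: 0  0  0  2
3  0  1  0
2  0  0  0
2  2  0  3
0  2  3  2
t=1: 0  0  0  2
3  0  1  0
2  0  0  0
2  2  1  3
0  3  0  3
t=2: 0  0  0  2
3  0  1  0
2  0  0  0
2  2  1  3
0  3  1  3
t=3: 0  0  0  2
3  0  1  0
2  0  0  0
2  2  1  3
0  3  2  3
t=4: 0  0  0  2
3  0  1  0
2  0  0  0
2  2  1  3
0  3  3  3
t=5: 0  0  0  2
3  0  1  0
2  0  0  1
2  3  3  0
1  0  2  1
t=6: 0  0  0  2
3  0  1  0
2  0  0  1
2  3  3  0
1  0  3  1
t=7: 0  0  0  2
3  0  1  0
2  1  1  1
3  0  1  1
1  2  1  2
t=8: 0  0  0  2
3  0  1  0
2  1  1  1
3  0  1  1
1  2  2  2
t=9: 0  0  0  2
3  0  1  0
2  1  1  1
3  0  1  1
1  2  3  2
t=10: 0  0  0  2
3  0  1  0
2  1  1  1
3  0  2  1
1  3  0  3
t=11: 0  0  0  2
3  0  1  0
2  1  1  1
3  0  2  1
1  3  1  3
t=12: 0  0  0  2
3  0  1  0
2  1  1  1
3  0  2  1
1  3  2  3
t=13: 0  0  0  2
3  0  1  0
2  1  1  1
3  0  2  1
1  3  3  3
t=14: 0  0  0  2
3  0  1  0
2  1  1  1
3  1  3  2
2  0  2  0
t=15: 0  0  0  2
3  0  1  0
2  1  1  1
3  1  3  2
2  0  3  0
t=16: 0  0  0  2
3  0  1  0
2  1  2  1
3  2  0  3
2  1  1  1
t=17: 0  0  0  2
3  0  1  0
2  1  2  1
3  2  0  3
2  1  2  1
t=18: 0  0  0  2
3  0  1  0
2  1  2  1
3  2  0  3
2  1  3  1

2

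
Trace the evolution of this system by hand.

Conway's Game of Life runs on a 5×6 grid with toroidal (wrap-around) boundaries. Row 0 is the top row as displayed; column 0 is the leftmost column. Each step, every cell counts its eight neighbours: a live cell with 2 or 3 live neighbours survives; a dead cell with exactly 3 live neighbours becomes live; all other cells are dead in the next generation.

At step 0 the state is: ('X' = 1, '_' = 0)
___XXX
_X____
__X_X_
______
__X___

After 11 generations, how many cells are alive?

step 0: ___XXX
_X____
__X_X_
______
__X___
step 1: __XXX_
__X__X
______
___X__
___XX_
step 2: __X__X
__X_X_
______
___XX_
______
step 3: ___X__
___X__
____X_
______
___XX_
step 4: __XX__
___XX_
______
___XX_
___XX_
step 5: __X___
__XXX_
______
___XX_
______
step 6: __X___
__XX__
__X___
______
___X__
step 7: __X___
_XXX__
__XX__
______
______
step 8: _XXX__
_X____
_X_X__
______
______
step 9: _XX___
XX_X__
__X___
______
__X___
step 10: X__X__
X__X__
_XX___
______
_XX___
step 11: X__X__
X__X__
_XX___
______
_XX___

8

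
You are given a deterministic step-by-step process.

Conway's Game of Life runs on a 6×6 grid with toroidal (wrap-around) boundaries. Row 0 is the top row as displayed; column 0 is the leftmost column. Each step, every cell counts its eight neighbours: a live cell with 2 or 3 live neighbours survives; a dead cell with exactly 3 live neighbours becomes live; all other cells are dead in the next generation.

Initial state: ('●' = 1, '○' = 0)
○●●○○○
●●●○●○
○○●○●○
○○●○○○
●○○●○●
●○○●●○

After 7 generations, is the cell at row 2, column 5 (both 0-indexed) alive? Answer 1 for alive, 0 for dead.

0

t=0: ○●●○○○
●●●○●○
○○●○●○
○○●○○○
●○○●○●
●○○●●○
t=1: ○○○○●○
●○○○○●
○○●○○●
○●●○●●
●●●●○●
●○○●●○
t=2: ●○○●●○
●○○○●●
○○●●○○
○○○○○○
○○○○○○
●○○○○○
t=3: ●●○●●○
●●●○○○
○○○●●●
○○○○○○
○○○○○○
○○○○○●
t=4: ○○○●●○
○○○○○○
●●●●●●
○○○○●○
○○○○○○
●○○○●●
t=5: ○○○●●○
●●○○○○
●●●●●●
●●●○●○
○○○○●○
○○○●●●
t=6: ●○●●○○
○○○○○○
○○○○●○
○○○○○○
●●●○○○
○○○○○●
t=7: ○○○○○○
○○○●○○
○○○○○○
○●○○○○
●●○○○○
○○○●○●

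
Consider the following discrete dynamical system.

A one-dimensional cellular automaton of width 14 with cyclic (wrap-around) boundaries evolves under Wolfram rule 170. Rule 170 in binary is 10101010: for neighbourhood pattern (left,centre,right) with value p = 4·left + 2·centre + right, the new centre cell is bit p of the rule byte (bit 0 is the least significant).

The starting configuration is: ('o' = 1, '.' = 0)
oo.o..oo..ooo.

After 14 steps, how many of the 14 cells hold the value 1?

step 0: oo.o..oo..ooo.
step 1: o.o..oo..ooo.o
step 2: .o..oo..ooo.oo
step 3: o..oo..ooo.oo.
step 4: ..oo..ooo.oo.o
step 5: .oo..ooo.oo.o.
step 6: oo..ooo.oo.o..
step 7: o..ooo.oo.o..o
step 8: ..ooo.oo.o..oo
step 9: .ooo.oo.o..oo.
step 10: ooo.oo.o..oo..
step 11: oo.oo.o..oo..o
step 12: o.oo.o..oo..oo
step 13: .oo.o..oo..ooo
step 14: oo.o..oo..ooo.

8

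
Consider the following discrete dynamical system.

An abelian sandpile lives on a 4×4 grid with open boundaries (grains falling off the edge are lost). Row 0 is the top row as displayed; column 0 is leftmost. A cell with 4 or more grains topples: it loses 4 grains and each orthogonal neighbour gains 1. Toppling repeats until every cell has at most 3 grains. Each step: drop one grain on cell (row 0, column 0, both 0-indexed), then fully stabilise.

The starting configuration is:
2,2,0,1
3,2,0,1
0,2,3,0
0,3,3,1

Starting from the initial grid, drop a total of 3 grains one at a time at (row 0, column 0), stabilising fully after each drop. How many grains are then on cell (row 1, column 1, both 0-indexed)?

3

k=0  2,2,0,1
3,2,0,1
0,2,3,0
0,3,3,1
k=1  3,2,0,1
3,2,0,1
0,2,3,0
0,3,3,1
k=2  1,3,0,1
0,3,0,1
1,2,3,0
0,3,3,1
k=3  2,3,0,1
0,3,0,1
1,2,3,0
0,3,3,1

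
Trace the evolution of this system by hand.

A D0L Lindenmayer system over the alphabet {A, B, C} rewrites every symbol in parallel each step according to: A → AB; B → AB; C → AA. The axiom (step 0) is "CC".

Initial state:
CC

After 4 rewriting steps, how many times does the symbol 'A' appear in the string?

16

k=0  CC
k=1  AAAA
k=2  ABABABAB
k=3  ABABABABABABABAB
k=4  ABABABABABABABABABABABABABABABAB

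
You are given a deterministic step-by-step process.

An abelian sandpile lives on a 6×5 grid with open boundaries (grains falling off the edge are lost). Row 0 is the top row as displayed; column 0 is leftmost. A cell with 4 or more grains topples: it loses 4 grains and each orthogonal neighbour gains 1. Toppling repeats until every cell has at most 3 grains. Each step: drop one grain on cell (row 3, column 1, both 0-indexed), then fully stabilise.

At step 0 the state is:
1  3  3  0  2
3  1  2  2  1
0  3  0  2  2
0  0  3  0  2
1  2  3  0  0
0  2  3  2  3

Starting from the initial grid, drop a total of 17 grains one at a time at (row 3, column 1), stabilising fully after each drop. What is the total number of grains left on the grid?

59

k=0  1  3  3  0  2
3  1  2  2  1
0  3  0  2  2
0  0  3  0  2
1  2  3  0  0
0  2  3  2  3
k=1  1  3  3  0  2
3  1  2  2  1
0  3  0  2  2
0  1  3  0  2
1  2  3  0  0
0  2  3  2  3
k=2  1  3  3  0  2
3  1  2  2  1
0  3  0  2  2
0  2  3  0  2
1  2  3  0  0
0  2  3  2  3
k=3  1  3  3  0  2
3  1  2  2  1
0  3  0  2  2
0  3  3  0  2
1  2  3  0  0
0  2  3  2  3
k=4  1  3  3  0  2
3  2  2  2  1
1  0  2  2  2
1  3  1  1  2
2  1  2  1  0
1  0  1  3  3
k=5  1  3  3  0  2
3  2  2  2  1
1  1  2  2  2
2  0  2  1  2
2  2  2  1  0
1  0  1  3  3
k=6  1  3  3  0  2
3  2  2  2  1
1  1  2  2  2
2  1  2  1  2
2  2  2  1  0
1  0  1  3  3
k=7  1  3  3  0  2
3  2  2  2  1
1  1  2  2  2
2  2  2  1  2
2  2  2  1  0
1  0  1  3  3
k=8  1  3  3  0  2
3  2  2  2  1
1  1  2  2  2
2  3  2  1  2
2  2  2  1  0
1  0  1  3  3
k=9  1  3  3  0  2
3  2  2  2  1
1  2  2  2  2
3  0  3  1  2
2  3  2  1  0
1  0  1  3  3
k=10  1  3  3  0  2
3  2  2  2  1
1  2  2  2  2
3  1  3  1  2
2  3  2  1  0
1  0  1  3  3
k=11  1  3  3  0  2
3  2  2  2  1
1  2  2  2  2
3  2  3  1  2
2  3  2  1  0
1  0  1  3  3
k=12  1  3  3  0  2
3  2  2  2  1
1  2  2  2  2
3  3  3  1  2
2  3  2  1  0
1  0  1  3  3
k=13  1  3  3  0  2
3  2  2  2  1
2  3  3  2  2
1  3  1  2  2
0  2  0  2  0
2  1  2  3  3
k=14  1  3  3  0  2
3  3  3  2  1
3  1  0  3  2
2  1  3  2  2
0  3  0  2  0
2  1  2  3  3
k=15  1  3  3  0  2
3  3  3  2  1
3  1  0  3  2
2  2  3  2  2
0  3  0  2  0
2  1  2  3  3
k=16  1  3  3  0  2
3  3  3  2  1
3  1  0  3  2
2  3  3  2  2
0  3  0  2  0
2  1  2  3  3
k=17  1  3  3  0  2
3  3  3  2  1
3  2  1  3  2
3  2  0  3  2
1  0  2  2  0
2  2  2  3  3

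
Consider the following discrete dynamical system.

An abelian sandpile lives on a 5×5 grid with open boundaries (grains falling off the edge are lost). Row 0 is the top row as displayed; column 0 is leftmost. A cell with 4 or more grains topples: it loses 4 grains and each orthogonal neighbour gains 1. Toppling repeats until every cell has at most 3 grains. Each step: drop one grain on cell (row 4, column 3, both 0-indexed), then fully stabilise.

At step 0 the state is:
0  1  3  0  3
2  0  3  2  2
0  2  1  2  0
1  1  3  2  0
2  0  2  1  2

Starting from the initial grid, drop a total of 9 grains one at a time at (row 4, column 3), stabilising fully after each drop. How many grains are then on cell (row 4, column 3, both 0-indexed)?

t=0: 0  1  3  0  3
2  0  3  2  2
0  2  1  2  0
1  1  3  2  0
2  0  2  1  2
t=1: 0  1  3  0  3
2  0  3  2  2
0  2  1  2  0
1  1  3  2  0
2  0  2  2  2
t=2: 0  1  3  0  3
2  0  3  2  2
0  2  1  2  0
1  1  3  2  0
2  0  2  3  2
t=3: 0  1  3  0  3
2  0  3  2  2
0  2  1  2  0
1  1  3  3  0
2  0  3  0  3
t=4: 0  1  3  0  3
2  0  3  2  2
0  2  1  2  0
1  1  3  3  0
2  0  3  1  3
t=5: 0  1  3  0  3
2  0  3  2  2
0  2  1  2  0
1  1  3  3  0
2  0  3  2  3
t=6: 0  1  3  0  3
2  0  3  2  2
0  2  1  2  0
1  1  3  3  0
2  0  3  3  3
t=7: 0  1  3  0  3
2  0  3  2  2
0  2  2  3  0
1  2  1  1  2
2  1  1  3  0
t=8: 0  1  3  0  3
2  0  3  2  2
0  2  2  3  0
1  2  1  2  2
2  1  2  0  1
t=9: 0  1  3  0  3
2  0  3  2  2
0  2  2  3  0
1  2  1  2  2
2  1  2  1  1

1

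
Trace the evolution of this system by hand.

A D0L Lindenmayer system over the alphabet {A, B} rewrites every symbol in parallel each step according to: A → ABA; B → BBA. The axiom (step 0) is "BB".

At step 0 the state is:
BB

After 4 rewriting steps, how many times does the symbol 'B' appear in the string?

82

step 0: BB
step 1: BBABBA
step 2: BBABBAABABBABBAABA
step 3: BBABBAABABBABBAABAABABBAABABBABBAABABBABBAABAABABBAABA
step 4: BBABBAABABBABBAABAABABBAABABBABBAABABBABBAABAABABBAABAABAB…AABABBABBAABABBABBAABAABABBAABAABABBAABABBABBAABAABABBAABA  (len 162)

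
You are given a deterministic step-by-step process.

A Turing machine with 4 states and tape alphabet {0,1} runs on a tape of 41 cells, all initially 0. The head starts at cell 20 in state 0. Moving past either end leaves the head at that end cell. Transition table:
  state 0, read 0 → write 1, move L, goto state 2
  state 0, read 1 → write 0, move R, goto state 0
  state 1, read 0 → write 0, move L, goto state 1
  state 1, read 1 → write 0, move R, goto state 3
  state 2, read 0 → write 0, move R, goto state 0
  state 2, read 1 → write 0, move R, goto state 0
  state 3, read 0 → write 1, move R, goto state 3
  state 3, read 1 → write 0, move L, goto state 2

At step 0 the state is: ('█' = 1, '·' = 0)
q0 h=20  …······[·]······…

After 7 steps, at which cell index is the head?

21

gen 0: q0 h=20  …······[·]······…
gen 1: q2 h=19  …······[·]█·····…
gen 2: q0 h=20  …······[█]······…
gen 3: q0 h=21  …······[·]······…
gen 4: q2 h=20  …······[·]█·····…
gen 5: q0 h=21  …······[█]······…
gen 6: q0 h=22  …······[·]······…
gen 7: q2 h=21  …······[·]█·····…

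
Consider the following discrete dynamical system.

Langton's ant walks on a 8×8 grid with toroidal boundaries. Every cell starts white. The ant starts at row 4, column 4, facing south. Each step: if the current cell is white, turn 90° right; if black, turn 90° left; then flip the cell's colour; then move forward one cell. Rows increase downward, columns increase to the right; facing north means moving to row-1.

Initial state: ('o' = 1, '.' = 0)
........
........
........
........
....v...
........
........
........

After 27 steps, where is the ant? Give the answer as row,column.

1,6

0) ........
........
........
........
....v...
........
........
........
1) ........
........
........
........
...<o...
........
........
........
2) ........
........
........
...^....
...oo...
........
........
........
3) ........
........
........
...o>...
...oo...
........
........
........
4) ........
........
........
...oo...
...ov...
........
........
........
5) ........
........
........
...oo...
...o.>..
........
........
........
6) ........
........
........
...oo...
...o.o..
.....v..
........
........
7) ........
........
........
...oo...
...o.o..
....<o..
........
........
8) ........
........
........
...oo...
...o^o..
....oo..
........
........
9) ........
........
........
...oo...
...oo>..
....oo..
........
........
10) ........
........
........
...oo^..
...oo...
....oo..
........
........
11) ........
........
........
...ooo>.
...oo...
....oo..
........
........
12) ........
........
........
...oooo.
...oo.v.
....oo..
........
........
13) ........
........
........
...oooo.
...oo<o.
....oo..
........
........
14) ........
........
........
...oo^o.
...oooo.
....oo..
........
........
15) ........
........
........
...o<.o.
...oooo.
....oo..
........
........
16) ........
........
........
...o..o.
...ovoo.
....oo..
........
........
17) ........
........
........
...o..o.
...o.>o.
....oo..
........
........
18) ........
........
........
...o.^o.
...o..o.
....oo..
........
........
19) ........
........
........
...o.o>.
...o..o.
....oo..
........
........
20) ........
........
......^.
...o.o..
...o..o.
....oo..
........
........
21) ........
........
......o>
...o.o..
...o..o.
....oo..
........
........
22) ........
........
......oo
...o.o.v
...o..o.
....oo..
........
........
23) ........
........
......oo
...o.o<o
...o..o.
....oo..
........
........
24) ........
........
......^o
...o.ooo
...o..o.
....oo..
........
........
25) ........
........
.....<.o
...o.ooo
...o..o.
....oo..
........
........
26) ........
.....^..
.....o.o
...o.ooo
...o..o.
....oo..
........
........
27) ........
.....o>.
.....o.o
...o.ooo
...o..o.
....oo..
........
........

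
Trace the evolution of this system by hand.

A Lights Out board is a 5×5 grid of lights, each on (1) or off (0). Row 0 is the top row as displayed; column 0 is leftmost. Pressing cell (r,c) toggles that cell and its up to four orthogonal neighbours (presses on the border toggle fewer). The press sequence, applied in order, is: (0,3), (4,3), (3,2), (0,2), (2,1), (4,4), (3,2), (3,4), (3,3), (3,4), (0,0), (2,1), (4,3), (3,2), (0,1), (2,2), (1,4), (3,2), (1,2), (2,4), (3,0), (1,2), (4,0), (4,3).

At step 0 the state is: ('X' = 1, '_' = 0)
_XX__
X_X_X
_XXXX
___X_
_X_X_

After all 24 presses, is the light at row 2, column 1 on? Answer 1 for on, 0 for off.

step 0: _XX__
X_X_X
_XXXX
___X_
_X_X_
step 1: _X_XX
X_XXX
_XXXX
___X_
_X_X_
step 2: _X_XX
X_XXX
_XXXX
_____
_XX_X
step 3: _X_XX
X_XXX
_X_XX
_XXX_
_X__X
step 4: __X_X
X__XX
_X_XX
_XXX_
_X__X
step 5: __X_X
XX_XX
X_XXX
__XX_
_X__X
step 6: __X_X
XX_XX
X_XXX
__XXX
_X_X_
step 7: __X_X
XX_XX
X__XX
_X__X
_XXX_
step 8: __X_X
XX_XX
X__X_
_X_X_
_XXXX
step 9: __X_X
XX_XX
X____
_XX_X
_XX_X
step 10: __X_X
XX_XX
X___X
_XXX_
_XX__
step 11: XXX_X
_X_XX
X___X
_XXX_
_XX__
step 12: XXX_X
___XX
_XX_X
__XX_
_XX__
step 13: XXX_X
___XX
_XX_X
__X__
_X_XX
step 14: XXX_X
___XX
_X__X
_X_X_
_XXXX
step 15: ____X
_X_XX
_X__X
_X_X_
_XXXX
step 16: ____X
_XXXX
__XXX
_XXX_
_XXXX
step 17: _____
_XX__
__XX_
_XXX_
_XXXX
step 18: _____
_XX__
___X_
_____
_X_XX
step 19: __X__
___X_
__XX_
_____
_X_XX
step 20: __X__
___XX
__X_X
____X
_X_XX
step 21: __X__
___XX
X_X_X
XX__X
XX_XX
step 22: _____
_XX_X
X___X
XX__X
XX_XX
step 23: _____
_XX_X
X___X
_X__X
___XX
step 24: _____
_XX_X
X___X
_X_XX
__X__

0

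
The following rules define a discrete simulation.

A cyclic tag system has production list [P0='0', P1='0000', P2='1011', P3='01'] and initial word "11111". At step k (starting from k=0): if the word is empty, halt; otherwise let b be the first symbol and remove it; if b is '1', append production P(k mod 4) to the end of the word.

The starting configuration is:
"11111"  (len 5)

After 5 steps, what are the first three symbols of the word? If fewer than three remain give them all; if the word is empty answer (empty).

step 0: "11111"  (len 5)
step 1: "11110"  (len 5)
step 2: "11100000"  (len 8)
step 3: "11000001011"  (len 11)
step 4: "100000101101"  (len 12)
step 5: "000001011010"  (len 12)

000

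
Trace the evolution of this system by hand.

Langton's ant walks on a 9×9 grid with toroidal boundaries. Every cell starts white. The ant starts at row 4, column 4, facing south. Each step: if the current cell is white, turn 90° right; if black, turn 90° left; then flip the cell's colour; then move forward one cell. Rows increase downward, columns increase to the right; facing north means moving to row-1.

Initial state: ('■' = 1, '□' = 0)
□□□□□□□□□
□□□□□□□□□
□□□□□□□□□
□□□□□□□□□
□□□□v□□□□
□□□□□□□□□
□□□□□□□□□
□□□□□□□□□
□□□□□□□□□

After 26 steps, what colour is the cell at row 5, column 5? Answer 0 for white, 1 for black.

t=0: □□□□□□□□□
□□□□□□□□□
□□□□□□□□□
□□□□□□□□□
□□□□v□□□□
□□□□□□□□□
□□□□□□□□□
□□□□□□□□□
□□□□□□□□□
t=1: □□□□□□□□□
□□□□□□□□□
□□□□□□□□□
□□□□□□□□□
□□□<■□□□□
□□□□□□□□□
□□□□□□□□□
□□□□□□□□□
□□□□□□□□□
t=2: □□□□□□□□□
□□□□□□□□□
□□□□□□□□□
□□□^□□□□□
□□□■■□□□□
□□□□□□□□□
□□□□□□□□□
□□□□□□□□□
□□□□□□□□□
t=3: □□□□□□□□□
□□□□□□□□□
□□□□□□□□□
□□□■>□□□□
□□□■■□□□□
□□□□□□□□□
□□□□□□□□□
□□□□□□□□□
□□□□□□□□□
t=4: □□□□□□□□□
□□□□□□□□□
□□□□□□□□□
□□□■■□□□□
□□□■v□□□□
□□□□□□□□□
□□□□□□□□□
□□□□□□□□□
□□□□□□□□□
t=5: □□□□□□□□□
□□□□□□□□□
□□□□□□□□□
□□□■■□□□□
□□□■□>□□□
□□□□□□□□□
□□□□□□□□□
□□□□□□□□□
□□□□□□□□□
t=6: □□□□□□□□□
□□□□□□□□□
□□□□□□□□□
□□□■■□□□□
□□□■□■□□□
□□□□□v□□□
□□□□□□□□□
□□□□□□□□□
□□□□□□□□□
t=7: □□□□□□□□□
□□□□□□□□□
□□□□□□□□□
□□□■■□□□□
□□□■□■□□□
□□□□<■□□□
□□□□□□□□□
□□□□□□□□□
□□□□□□□□□
t=8: □□□□□□□□□
□□□□□□□□□
□□□□□□□□□
□□□■■□□□□
□□□■^■□□□
□□□□■■□□□
□□□□□□□□□
□□□□□□□□□
□□□□□□□□□
t=9: □□□□□□□□□
□□□□□□□□□
□□□□□□□□□
□□□■■□□□□
□□□■■>□□□
□□□□■■□□□
□□□□□□□□□
□□□□□□□□□
□□□□□□□□□
t=10: □□□□□□□□□
□□□□□□□□□
□□□□□□□□□
□□□■■^□□□
□□□■■□□□□
□□□□■■□□□
□□□□□□□□□
□□□□□□□□□
□□□□□□□□□
t=11: □□□□□□□□□
□□□□□□□□□
□□□□□□□□□
□□□■■■>□□
□□□■■□□□□
□□□□■■□□□
□□□□□□□□□
□□□□□□□□□
□□□□□□□□□
t=12: □□□□□□□□□
□□□□□□□□□
□□□□□□□□□
□□□■■■■□□
□□□■■□v□□
□□□□■■□□□
□□□□□□□□□
□□□□□□□□□
□□□□□□□□□
t=13: □□□□□□□□□
□□□□□□□□□
□□□□□□□□□
□□□■■■■□□
□□□■■<■□□
□□□□■■□□□
□□□□□□□□□
□□□□□□□□□
□□□□□□□□□
t=14: □□□□□□□□□
□□□□□□□□□
□□□□□□□□□
□□□■■^■□□
□□□■■■■□□
□□□□■■□□□
□□□□□□□□□
□□□□□□□□□
□□□□□□□□□
t=15: □□□□□□□□□
□□□□□□□□□
□□□□□□□□□
□□□■<□■□□
□□□■■■■□□
□□□□■■□□□
□□□□□□□□□
□□□□□□□□□
□□□□□□□□□
t=16: □□□□□□□□□
□□□□□□□□□
□□□□□□□□□
□□□■□□■□□
□□□■v■■□□
□□□□■■□□□
□□□□□□□□□
□□□□□□□□□
□□□□□□□□□
t=17: □□□□□□□□□
□□□□□□□□□
□□□□□□□□□
□□□■□□■□□
□□□■□>■□□
□□□□■■□□□
□□□□□□□□□
□□□□□□□□□
□□□□□□□□□
t=18: □□□□□□□□□
□□□□□□□□□
□□□□□□□□□
□□□■□^■□□
□□□■□□■□□
□□□□■■□□□
□□□□□□□□□
□□□□□□□□□
□□□□□□□□□
t=19: □□□□□□□□□
□□□□□□□□□
□□□□□□□□□
□□□■□■>□□
□□□■□□■□□
□□□□■■□□□
□□□□□□□□□
□□□□□□□□□
□□□□□□□□□
t=20: □□□□□□□□□
□□□□□□□□□
□□□□□□^□□
□□□■□■□□□
□□□■□□■□□
□□□□■■□□□
□□□□□□□□□
□□□□□□□□□
□□□□□□□□□
t=21: □□□□□□□□□
□□□□□□□□□
□□□□□□■>□
□□□■□■□□□
□□□■□□■□□
□□□□■■□□□
□□□□□□□□□
□□□□□□□□□
□□□□□□□□□
t=22: □□□□□□□□□
□□□□□□□□□
□□□□□□■■□
□□□■□■□v□
□□□■□□■□□
□□□□■■□□□
□□□□□□□□□
□□□□□□□□□
□□□□□□□□□
t=23: □□□□□□□□□
□□□□□□□□□
□□□□□□■■□
□□□■□■<■□
□□□■□□■□□
□□□□■■□□□
□□□□□□□□□
□□□□□□□□□
□□□□□□□□□
t=24: □□□□□□□□□
□□□□□□□□□
□□□□□□^■□
□□□■□■■■□
□□□■□□■□□
□□□□■■□□□
□□□□□□□□□
□□□□□□□□□
□□□□□□□□□
t=25: □□□□□□□□□
□□□□□□□□□
□□□□□<□■□
□□□■□■■■□
□□□■□□■□□
□□□□■■□□□
□□□□□□□□□
□□□□□□□□□
□□□□□□□□□
t=26: □□□□□□□□□
□□□□□^□□□
□□□□□■□■□
□□□■□■■■□
□□□■□□■□□
□□□□■■□□□
□□□□□□□□□
□□□□□□□□□
□□□□□□□□□

1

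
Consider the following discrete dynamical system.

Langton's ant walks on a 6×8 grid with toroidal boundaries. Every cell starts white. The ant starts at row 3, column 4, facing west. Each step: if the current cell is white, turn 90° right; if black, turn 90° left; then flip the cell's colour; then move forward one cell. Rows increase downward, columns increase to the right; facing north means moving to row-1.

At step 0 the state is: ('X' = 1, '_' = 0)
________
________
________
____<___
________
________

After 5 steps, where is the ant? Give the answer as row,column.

4,4

0) ________
________
________
____<___
________
________
1) ________
________
____^___
____X___
________
________
2) ________
________
____X>__
____X___
________
________
3) ________
________
____XX__
____Xv__
________
________
4) ________
________
____XX__
____<X__
________
________
5) ________
________
____XX__
_____X__
____v___
________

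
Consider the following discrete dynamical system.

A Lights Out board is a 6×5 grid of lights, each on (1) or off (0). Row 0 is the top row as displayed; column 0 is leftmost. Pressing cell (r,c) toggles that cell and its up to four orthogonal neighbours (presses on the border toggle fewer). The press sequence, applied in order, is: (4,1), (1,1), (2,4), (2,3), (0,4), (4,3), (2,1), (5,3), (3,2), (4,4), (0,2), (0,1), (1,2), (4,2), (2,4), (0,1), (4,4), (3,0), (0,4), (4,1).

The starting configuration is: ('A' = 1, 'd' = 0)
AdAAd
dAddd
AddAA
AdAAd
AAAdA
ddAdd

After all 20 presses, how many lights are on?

0) AdAAd
dAddd
AddAA
AdAAd
AAAdA
ddAdd
1) AdAAd
dAddd
AddAA
AAAAd
ddddA
dAAdd
2) AAAAd
AdAdd
AAdAA
AAAAd
ddddA
dAAdd
3) AAAAd
AdAdA
AAddd
AAAAA
ddddA
dAAdd
4) AAAAd
AdAAA
AAAAA
AAAdA
ddddA
dAAdd
5) AAAdA
AdAAd
AAAAA
AAAdA
ddddA
dAAdd
6) AAAdA
AdAAd
AAAAA
AAAAA
ddAAd
dAAAd
7) AAAdA
AAAAd
dddAA
AdAAA
ddAAd
dAAAd
8) AAAdA
AAAAd
dddAA
AdAAA
ddAdd
dAddA
9) AAAdA
AAAAd
ddAAA
AAddA
ddddd
dAddA
10) AAAdA
AAAAd
ddAAA
AAddd
dddAA
dAddd
11) AddAA
AAdAd
ddAAA
AAddd
dddAA
dAddd
12) dAAAA
AddAd
ddAAA
AAddd
dddAA
dAddd
13) dAdAA
AAAdd
dddAA
AAddd
dddAA
dAddd
14) dAdAA
AAAdd
dddAA
AAAdd
dAAdA
dAAdd
15) dAdAA
AAAdA
ddddd
AAAdA
dAAdA
dAAdd
16) AdAAA
AdAdA
ddddd
AAAdA
dAAdA
dAAdd
17) AdAAA
AdAdA
ddddd
AAAdd
dAAAd
dAAdA
18) AdAAA
AdAdA
Adddd
ddAdd
AAAAd
dAAdA
19) AdAdd
AdAdd
Adddd
ddAdd
AAAAd
dAAdA
20) AdAdd
AdAdd
Adddd
dAAdd
dddAd
ddAdA

10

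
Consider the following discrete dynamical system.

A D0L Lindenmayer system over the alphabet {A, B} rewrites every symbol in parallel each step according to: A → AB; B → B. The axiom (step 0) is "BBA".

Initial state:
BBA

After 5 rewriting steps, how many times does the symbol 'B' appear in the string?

0) BBA
1) BBAB
2) BBABB
3) BBABBB
4) BBABBBB
5) BBABBBBB

7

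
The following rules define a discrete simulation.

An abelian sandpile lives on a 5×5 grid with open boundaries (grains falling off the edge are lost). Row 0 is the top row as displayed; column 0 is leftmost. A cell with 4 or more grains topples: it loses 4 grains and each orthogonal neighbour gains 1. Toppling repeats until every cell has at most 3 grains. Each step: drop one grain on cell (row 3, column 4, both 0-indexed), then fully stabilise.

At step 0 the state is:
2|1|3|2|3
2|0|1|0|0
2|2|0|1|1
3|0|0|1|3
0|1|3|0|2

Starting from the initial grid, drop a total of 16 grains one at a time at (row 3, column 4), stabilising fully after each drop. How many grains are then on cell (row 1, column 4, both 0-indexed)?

k=0  2|1|3|2|3
2|0|1|0|0
2|2|0|1|1
3|0|0|1|3
0|1|3|0|2
k=1  2|1|3|2|3
2|0|1|0|0
2|2|0|1|2
3|0|0|2|0
0|1|3|0|3
k=2  2|1|3|2|3
2|0|1|0|0
2|2|0|1|2
3|0|0|2|1
0|1|3|0|3
k=3  2|1|3|2|3
2|0|1|0|0
2|2|0|1|2
3|0|0|2|2
0|1|3|0|3
k=4  2|1|3|2|3
2|0|1|0|0
2|2|0|1|2
3|0|0|2|3
0|1|3|0|3
k=5  2|1|3|2|3
2|0|1|0|0
2|2|0|1|3
3|0|0|3|1
0|1|3|1|0
k=6  2|1|3|2|3
2|0|1|0|0
2|2|0|1|3
3|0|0|3|2
0|1|3|1|0
k=7  2|1|3|2|3
2|0|1|0|0
2|2|0|1|3
3|0|0|3|3
0|1|3|1|0
k=8  2|1|3|2|3
2|0|1|0|1
2|2|0|3|0
3|0|1|0|2
0|1|3|2|1
k=9  2|1|3|2|3
2|0|1|0|1
2|2|0|3|0
3|0|1|0|3
0|1|3|2|1
k=10  2|1|3|2|3
2|0|1|0|1
2|2|0|3|1
3|0|1|1|0
0|1|3|2|2
k=11  2|1|3|2|3
2|0|1|0|1
2|2|0|3|1
3|0|1|1|1
0|1|3|2|2
k=12  2|1|3|2|3
2|0|1|0|1
2|2|0|3|1
3|0|1|1|2
0|1|3|2|2
k=13  2|1|3|2|3
2|0|1|0|1
2|2|0|3|1
3|0|1|1|3
0|1|3|2|2
k=14  2|1|3|2|3
2|0|1|0|1
2|2|0|3|2
3|0|1|2|0
0|1|3|2|3
k=15  2|1|3|2|3
2|0|1|0|1
2|2|0|3|2
3|0|1|2|1
0|1|3|2|3
k=16  2|1|3|2|3
2|0|1|0|1
2|2|0|3|2
3|0|1|2|2
0|1|3|2|3

1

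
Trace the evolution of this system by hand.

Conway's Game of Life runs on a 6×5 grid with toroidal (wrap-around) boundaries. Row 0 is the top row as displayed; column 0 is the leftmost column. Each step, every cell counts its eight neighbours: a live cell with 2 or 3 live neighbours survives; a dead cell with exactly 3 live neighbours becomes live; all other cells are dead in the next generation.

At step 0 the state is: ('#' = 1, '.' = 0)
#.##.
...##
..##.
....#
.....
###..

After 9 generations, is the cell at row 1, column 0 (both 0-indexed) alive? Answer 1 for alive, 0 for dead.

t=0: #.##.
...##
..##.
....#
.....
###..
t=1: #....
.#...
..#..
...#.
##...
#.###
t=2: #.##.
.#...
..#..
.##..
##...
..##.
t=3: ...##
.#.#.
..#..
#.#..
#..#.
#..#.
t=4: #..#.
...##
..##.
..###
#.##.
#.##.
t=5: ##...
.....
.....
.....
#....
#....
t=6: ##...
.....
.....
.....
.....
#...#
t=7: ##..#
.....
.....
.....
.....
##..#
t=8: .#..#
#....
.....
.....
#....
.#..#
t=9: .#..#
#....
.....
.....
#....
.#..#

1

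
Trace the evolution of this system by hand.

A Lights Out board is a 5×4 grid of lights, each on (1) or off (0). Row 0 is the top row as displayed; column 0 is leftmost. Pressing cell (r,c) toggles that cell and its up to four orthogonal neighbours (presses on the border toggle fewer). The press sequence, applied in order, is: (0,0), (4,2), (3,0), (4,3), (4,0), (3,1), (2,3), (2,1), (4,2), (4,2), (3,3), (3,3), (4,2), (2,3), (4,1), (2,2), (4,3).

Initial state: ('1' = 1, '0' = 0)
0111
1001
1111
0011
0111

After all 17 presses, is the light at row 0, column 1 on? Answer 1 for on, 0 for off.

0

t=0: 0111
1001
1111
0011
0111
t=1: 1011
0001
1111
0011
0111
t=2: 1011
0001
1111
0001
0000
t=3: 1011
0001
0111
1101
1000
t=4: 1011
0001
0111
1100
1011
t=5: 1011
0001
0111
0100
0111
t=6: 1011
0001
0011
1010
0011
t=7: 1011
0000
0000
1011
0011
t=8: 1011
0100
1110
1111
0011
t=9: 1011
0100
1110
1101
0100
t=10: 1011
0100
1110
1111
0011
t=11: 1011
0100
1111
1100
0010
t=12: 1011
0100
1110
1111
0011
t=13: 1011
0100
1110
1101
0100
t=14: 1011
0101
1101
1100
0100
t=15: 1011
0101
1101
1000
1010
t=16: 1011
0111
1010
1010
1010
t=17: 1011
0111
1010
1011
1001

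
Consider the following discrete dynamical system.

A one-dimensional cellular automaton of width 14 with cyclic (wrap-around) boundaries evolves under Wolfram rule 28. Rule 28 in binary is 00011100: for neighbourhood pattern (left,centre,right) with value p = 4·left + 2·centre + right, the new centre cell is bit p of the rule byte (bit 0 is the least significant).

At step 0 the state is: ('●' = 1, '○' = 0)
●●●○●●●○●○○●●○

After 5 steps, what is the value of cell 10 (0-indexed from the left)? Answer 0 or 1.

step 0: ●●●○●●●○●○○●●○
step 1: ●○○○●○○○●●○●○○
step 2: ●●○○●●○○●○○●●○
step 3: ●○●○●○●○●●○●○○
step 4: ●○●○●○●○●○○●●○
step 5: ●○●○●○●○●●○●○○

0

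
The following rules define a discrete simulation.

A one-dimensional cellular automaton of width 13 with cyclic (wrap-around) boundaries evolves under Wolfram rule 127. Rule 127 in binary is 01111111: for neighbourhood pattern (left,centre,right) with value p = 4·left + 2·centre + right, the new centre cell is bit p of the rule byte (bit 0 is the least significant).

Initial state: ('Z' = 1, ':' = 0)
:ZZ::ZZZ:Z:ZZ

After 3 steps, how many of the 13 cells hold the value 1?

0) :ZZ::ZZZ:Z:ZZ
1) ZZZZZZ:ZZZZZZ
2) :::::ZZZ:::::
3) ZZZZZZ:ZZZZZZ

12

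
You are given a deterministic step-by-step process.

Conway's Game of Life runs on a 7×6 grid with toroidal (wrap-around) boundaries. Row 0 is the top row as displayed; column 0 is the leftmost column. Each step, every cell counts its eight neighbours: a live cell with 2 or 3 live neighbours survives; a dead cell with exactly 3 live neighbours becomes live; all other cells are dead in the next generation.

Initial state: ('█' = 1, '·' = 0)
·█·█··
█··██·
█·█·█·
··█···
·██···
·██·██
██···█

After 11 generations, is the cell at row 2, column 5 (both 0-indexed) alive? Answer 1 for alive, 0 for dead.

1

k=0  ·█·█··
█··██·
█·█·█·
··█···
·██···
·██·██
██···█
k=1  ·█·█··
█···█·
··█·█·
··█···
█·····
···███
···█·█
k=2  █·██·█
·██·██
·█···█
·█·█··
···███
█··█·█
█··█·█
k=3  ······
······
·█·█·█
···█·█
···█·█
··██··
···█··
k=4  ······
······
█·█···
···█·█
···█··
··██··
··██··
k=5  ······
······
······
··███·
···█··
····█·
··██··
k=6  ······
······
···█··
··███·
··█···
··█·█·
···█··
k=7  ······
······
··███·
··█·█·
·██·█·
··█···
···█··
k=8  ······
···█··
··█·█·
····██
·██···
·██···
······
k=9  ······
···█··
····██
·██·██
████··
·██···
······
k=10  ······
····█·
█·█··█
······
····██
█··█··
······
k=11  ······
·····█
·····█
█···█·
····██
····██
······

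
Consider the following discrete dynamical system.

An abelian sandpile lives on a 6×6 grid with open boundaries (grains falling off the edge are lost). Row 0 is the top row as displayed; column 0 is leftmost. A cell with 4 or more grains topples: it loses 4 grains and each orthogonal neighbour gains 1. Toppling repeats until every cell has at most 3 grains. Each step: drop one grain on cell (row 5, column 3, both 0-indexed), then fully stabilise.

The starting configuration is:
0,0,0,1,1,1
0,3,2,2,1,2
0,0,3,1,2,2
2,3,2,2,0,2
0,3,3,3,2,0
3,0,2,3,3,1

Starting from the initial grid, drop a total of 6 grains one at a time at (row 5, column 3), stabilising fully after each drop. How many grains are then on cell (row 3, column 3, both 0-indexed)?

1

k=0  0,0,0,1,1,1
0,3,2,2,1,2
0,0,3,1,2,2
2,3,2,2,0,2
0,3,3,3,2,0
3,0,2,3,3,1
k=1  0,0,0,1,1,1
0,3,3,2,1,2
0,2,0,3,2,2
3,1,2,0,2,2
1,1,3,3,0,1
3,2,0,3,1,2
k=2  0,0,0,1,1,1
0,3,3,2,1,2
0,2,0,3,2,2
3,1,3,1,2,2
1,2,0,1,1,1
3,2,2,1,2,2
k=3  0,0,0,1,1,1
0,3,3,2,1,2
0,2,0,3,2,2
3,1,3,1,2,2
1,2,0,1,1,1
3,2,2,2,2,2
k=4  0,0,0,1,1,1
0,3,3,2,1,2
0,2,0,3,2,2
3,1,3,1,2,2
1,2,0,1,1,1
3,2,2,3,2,2
k=5  0,0,0,1,1,1
0,3,3,2,1,2
0,2,0,3,2,2
3,1,3,1,2,2
1,2,0,2,1,1
3,2,3,0,3,2
k=6  0,0,0,1,1,1
0,3,3,2,1,2
0,2,0,3,2,2
3,1,3,1,2,2
1,2,0,2,1,1
3,2,3,1,3,2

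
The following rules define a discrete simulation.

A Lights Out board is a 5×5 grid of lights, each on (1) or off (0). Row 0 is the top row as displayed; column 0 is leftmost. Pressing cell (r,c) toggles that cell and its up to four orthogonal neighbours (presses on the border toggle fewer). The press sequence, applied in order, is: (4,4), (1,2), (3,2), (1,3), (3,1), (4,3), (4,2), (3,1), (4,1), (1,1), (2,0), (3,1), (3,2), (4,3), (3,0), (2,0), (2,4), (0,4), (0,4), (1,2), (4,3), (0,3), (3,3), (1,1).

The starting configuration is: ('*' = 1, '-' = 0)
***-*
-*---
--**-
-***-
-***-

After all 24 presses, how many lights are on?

step 0: ***-*
-*---
--**-
-***-
-***-
step 1: ***-*
-*---
--**-
-****
-**-*
step 2: **--*
--**-
---*-
-****
-**-*
step 3: **--*
--**-
--**-
----*
-*--*
step 4: **-**
----*
--*--
----*
-*--*
step 5: **-**
----*
-**--
***-*
----*
step 6: **-**
----*
-**--
*****
--**-
step 7: **-**
----*
-**--
**-**
-*---
step 8: **-**
----*
--*--
--***
-----
step 9: **-**
----*
--*--
-****
***--
step 10: *--**
***-*
-**--
-****
***--
step 11: *--**
-**-*
*-*--
*****
***--
step 12: *--**
-**-*
***--
---**
*-*--
step 13: *--**
-**-*
**---
-**-*
*----
step 14: *--**
-**-*
**---
-****
*-***
step 15: *--**
-**-*
-*---
*-***
--***
step 16: *--**
***-*
*----
--***
--***
step 17: *--**
***--
*--**
--**-
--***
step 18: *----
***-*
*--**
--**-
--***
step 19: *--**
***--
*--**
--**-
--***
step 20: *-***
*--*-
*-***
--**-
--***
step 21: *-***
*--*-
*-***
--*--
-----
step 22: *----
*----
*-***
--*--
-----
step 23: *----
*----
*-*-*
---**
---*-
step 24: **---
-**--
***-*
---**
---*-

11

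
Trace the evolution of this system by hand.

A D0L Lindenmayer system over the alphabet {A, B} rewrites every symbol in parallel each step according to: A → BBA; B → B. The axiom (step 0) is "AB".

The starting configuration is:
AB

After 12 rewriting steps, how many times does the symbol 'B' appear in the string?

k=0  AB
k=1  BBAB
k=2  BBBBAB
k=3  BBBBBBAB
k=4  BBBBBBBBAB
k=5  BBBBBBBBBBAB
k=6  BBBBBBBBBBBBAB
k=7  BBBBBBBBBBBBBBAB
k=8  BBBBBBBBBBBBBBBBAB
k=9  BBBBBBBBBBBBBBBBBBAB
k=10  BBBBBBBBBBBBBBBBBBBBAB
k=11  BBBBBBBBBBBBBBBBBBBBBBAB
k=12  BBBBBBBBBBBBBBBBBBBBBBBBAB

25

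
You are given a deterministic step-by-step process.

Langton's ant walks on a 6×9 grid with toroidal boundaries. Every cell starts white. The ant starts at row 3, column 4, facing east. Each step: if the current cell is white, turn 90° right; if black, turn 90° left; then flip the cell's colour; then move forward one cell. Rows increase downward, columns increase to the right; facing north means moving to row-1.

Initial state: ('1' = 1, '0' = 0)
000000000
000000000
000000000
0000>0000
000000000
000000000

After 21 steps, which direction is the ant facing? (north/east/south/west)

t=0: 000000000
000000000
000000000
0000>0000
000000000
000000000
t=1: 000000000
000000000
000000000
000010000
0000v0000
000000000
t=2: 000000000
000000000
000000000
000010000
000<10000
000000000
t=3: 000000000
000000000
000000000
000^10000
000110000
000000000
t=4: 000000000
000000000
000000000
0001>0000
000110000
000000000
t=5: 000000000
000000000
0000^0000
000100000
000110000
000000000
t=6: 000000000
000000000
00001>000
000100000
000110000
000000000
t=7: 000000000
000000000
000011000
00010v000
000110000
000000000
t=8: 000000000
000000000
000011000
0001<1000
000110000
000000000
t=9: 000000000
000000000
0000^1000
000111000
000110000
000000000
t=10: 000000000
000000000
000<01000
000111000
000110000
000000000
t=11: 000000000
000^00000
000101000
000111000
000110000
000000000
t=12: 000000000
0001>0000
000101000
000111000
000110000
000000000
t=13: 000000000
000110000
0001v1000
000111000
000110000
000000000
t=14: 000000000
000110000
000<11000
000111000
000110000
000000000
t=15: 000000000
000110000
000011000
000v11000
000110000
000000000
t=16: 000000000
000110000
000011000
0000>1000
000110000
000000000
t=17: 000000000
000110000
0000^1000
000001000
000110000
000000000
t=18: 000000000
000110000
000<01000
000001000
000110000
000000000
t=19: 000000000
000^10000
000101000
000001000
000110000
000000000
t=20: 000000000
00<010000
000101000
000001000
000110000
000000000
t=21: 00^000000
001010000
000101000
000001000
000110000
000000000

north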